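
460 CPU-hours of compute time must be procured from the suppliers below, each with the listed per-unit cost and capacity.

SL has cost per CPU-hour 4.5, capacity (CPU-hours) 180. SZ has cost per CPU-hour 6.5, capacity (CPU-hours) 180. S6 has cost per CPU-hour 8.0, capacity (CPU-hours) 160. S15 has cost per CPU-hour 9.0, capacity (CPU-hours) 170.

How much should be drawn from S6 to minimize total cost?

Use suppliers in increasing cost order.
Take 180 from SL at 4.5 ; need 280 more.
Take 180 from SZ at 6.5 ; need 100 more.
S6 (8.0): take the remaining 100 ; done.
S15: unused.

100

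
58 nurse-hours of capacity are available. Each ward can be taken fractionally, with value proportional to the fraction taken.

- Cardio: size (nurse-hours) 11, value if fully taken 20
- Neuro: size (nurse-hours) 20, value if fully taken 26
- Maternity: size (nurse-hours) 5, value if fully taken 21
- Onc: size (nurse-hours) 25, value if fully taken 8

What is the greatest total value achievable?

74.04

Sort by value density: Maternity 21/5≈4.2, Cardio 20/11≈1.82, Neuro 26/20≈1.3, Onc 8/25≈0.32.
Maternity: take in full, 5 nurse-hours for value 21 ; 53 left.
All 11 nurse-hours of Cardio fit (value 20) ; 42 remain.
Take all of Neuro (20 nurse-hours, value 26) ; 22 nurse-hours left.
Fill the last 22 nurse-hours with part of Onc: 22/25 of it earns 7.04.
Total value = 74.04.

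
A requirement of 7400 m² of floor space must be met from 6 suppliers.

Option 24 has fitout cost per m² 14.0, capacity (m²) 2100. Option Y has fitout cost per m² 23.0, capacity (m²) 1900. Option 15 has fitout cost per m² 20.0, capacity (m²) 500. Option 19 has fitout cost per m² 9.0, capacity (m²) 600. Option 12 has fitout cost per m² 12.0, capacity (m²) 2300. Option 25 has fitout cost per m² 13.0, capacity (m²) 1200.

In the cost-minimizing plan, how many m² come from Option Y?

Cheapest first:
Option 19 at 9.0: take all 600 m² — 6800 still needed.
Option 12 (12.0): use full 2300 — 4500 m² to go.
Option 25 (13.0): use full 1200 — 3300 m² to go.
Option 24 at 14.0: take all 2100 m² — 1200 still needed.
Option 15 at 20.0: take all 500 m² — 700 still needed.
Option Y at 23.0: take 700 of its 1900 — requirement met.

700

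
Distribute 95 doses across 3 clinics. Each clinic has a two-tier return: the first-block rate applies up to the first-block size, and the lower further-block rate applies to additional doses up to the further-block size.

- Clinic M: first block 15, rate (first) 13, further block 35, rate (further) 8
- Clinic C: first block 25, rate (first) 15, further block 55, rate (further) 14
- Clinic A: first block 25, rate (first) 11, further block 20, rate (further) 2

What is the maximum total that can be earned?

1340

Treat each block as its own option and order by rate: Clinic C/tier1 15 > Clinic C/tier2 14 > Clinic M/tier1 13 > Clinic A/tier1 11 > Clinic M/tier2 8 > Clinic A/tier2 2.
Clinic C/tier1 (15): +25 ; 70 left.
Clinic C/tier2 (14): +55 ; 15 left.
Fill Clinic M tier1 block (15 at 13) ; 0 left.
Total = 15×25 + 14×55 + 13×15 = 1340.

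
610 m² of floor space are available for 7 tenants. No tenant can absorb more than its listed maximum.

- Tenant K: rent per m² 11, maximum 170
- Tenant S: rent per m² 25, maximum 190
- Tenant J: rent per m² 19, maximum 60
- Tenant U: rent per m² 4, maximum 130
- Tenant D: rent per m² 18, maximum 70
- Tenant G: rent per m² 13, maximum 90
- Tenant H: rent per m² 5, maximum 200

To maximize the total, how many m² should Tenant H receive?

30

Highest rent per m² first: Tenant S 25 > Tenant J 19 > Tenant D 18 > Tenant G 13 > Tenant K 11 > Tenant H 5 > Tenant U 4.
Give Tenant S 190 to hit its cap of 190 → 420 left.
Give Tenant J 60 to hit its cap of 60 → 360 left.
Tenant D takes 70 to reach its cap of 70 → 290 left.
Tenant G: +90 to 90 (cap) → 200 left.
Tenant K takes 170 to reach its cap of 170 → 30 left.
Tenant H has room for 200 but only 30 remain, so it gets 30.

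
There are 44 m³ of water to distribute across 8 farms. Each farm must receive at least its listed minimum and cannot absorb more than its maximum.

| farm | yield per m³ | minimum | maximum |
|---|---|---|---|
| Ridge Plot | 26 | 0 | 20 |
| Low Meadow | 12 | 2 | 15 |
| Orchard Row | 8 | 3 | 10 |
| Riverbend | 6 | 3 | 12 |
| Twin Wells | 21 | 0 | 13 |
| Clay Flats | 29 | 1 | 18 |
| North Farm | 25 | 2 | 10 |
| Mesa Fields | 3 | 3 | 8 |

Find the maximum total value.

985

Meeting every minimum uses 0+2+3+3+0+1+2+3 = 14 m³, leaving 30.
Highest yield per m³ first: Clay Flats 29 > Ridge Plot 26 > North Farm 25 > Twin Wells 21 > Low Meadow 12 > Orchard Row 8 > Riverbend 6 > Mesa Fields 3.
Clay Flats takes 17 more to reach its cap of 18 → 13 left.
Only 13 left; Ridge Plot takes them to reach 13.
Total = 26×13 + 12×2 + 8×3 + 6×3 + 29×18 + 25×2 + 3×3 = 985.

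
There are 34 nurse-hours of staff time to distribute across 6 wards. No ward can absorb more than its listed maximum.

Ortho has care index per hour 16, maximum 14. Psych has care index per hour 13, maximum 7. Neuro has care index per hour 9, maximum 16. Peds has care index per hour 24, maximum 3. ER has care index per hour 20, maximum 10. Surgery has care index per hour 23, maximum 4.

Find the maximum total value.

Highest care index per hour first: Peds 24 > Surgery 23 > ER 20 > Ortho 16 > Psych 13 > Neuro 9.
Peds takes 3 to reach its cap of 3 — 31 left.
Give Surgery 4 to hit its cap of 4 — 27 left.
ER takes 10 to reach its cap of 10 — 17 left.
Give Ortho 14 to hit its cap of 14 — 3 left.
Only 3 left; Psych takes them to reach 3.
Total = 16×14 + 13×3 + 24×3 + 20×10 + 23×4 = 627.

627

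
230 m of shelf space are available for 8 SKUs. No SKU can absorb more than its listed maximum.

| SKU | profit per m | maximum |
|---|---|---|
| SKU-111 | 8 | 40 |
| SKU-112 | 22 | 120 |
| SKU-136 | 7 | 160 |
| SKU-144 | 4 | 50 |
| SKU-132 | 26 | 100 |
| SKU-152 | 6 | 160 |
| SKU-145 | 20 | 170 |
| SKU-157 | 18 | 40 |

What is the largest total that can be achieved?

Highest profit per m first: SKU-132 26 > SKU-112 22 > SKU-145 20 > SKU-157 18 > SKU-111 8 > SKU-136 7 > SKU-152 6 > SKU-144 4.
Give SKU-132 100 to hit its cap of 100 — 130 left.
Give SKU-112 120 to hit its cap of 120 — 10 left.
SKU-145 has room for 170 but only 10 remain, so it gets 10.
Total = 22×120 + 26×100 + 20×10 = 5440.

5440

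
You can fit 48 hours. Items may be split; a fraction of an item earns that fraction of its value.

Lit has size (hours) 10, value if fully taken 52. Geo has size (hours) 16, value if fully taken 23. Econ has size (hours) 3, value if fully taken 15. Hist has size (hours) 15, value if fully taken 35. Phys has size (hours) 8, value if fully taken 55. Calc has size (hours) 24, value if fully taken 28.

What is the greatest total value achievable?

174.25

Sort by value density: Phys 55/8≈6.88, Lit 52/10≈5.2, Econ 15/3≈5, Hist 35/15≈2.33, Geo 23/16≈1.44, Calc 28/24≈1.17.
All 8 hours of Phys fit (value 55) ; 40 remain.
All 10 hours of Lit fit (value 52) ; 30 remain.
Take all of Econ (3 hours, value 15) ; 27 hours left.
Hist: take in full, 15 hours for value 35 ; 12 left.
12 hours left: a 12/16 share of Geo gives 23×12/16 = 17.25.
Total value = 174.25.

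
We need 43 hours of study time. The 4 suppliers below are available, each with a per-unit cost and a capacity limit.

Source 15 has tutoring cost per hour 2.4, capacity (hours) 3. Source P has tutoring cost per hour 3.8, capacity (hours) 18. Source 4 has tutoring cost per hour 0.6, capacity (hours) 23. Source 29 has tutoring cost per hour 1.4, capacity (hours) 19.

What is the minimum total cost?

Cheapest first:
Source 4 at 0.6: take all 23 hours ; 20 still needed.
Source 29 at 1.4: take all 19 hours ; 1 still needed.
Source 15 at 2.4: take 1 of its 3 ; requirement met.
Source P: unused.
Cost = 23×0.6 + 19×1.4 + 1×2.4 = 42.8.

42.8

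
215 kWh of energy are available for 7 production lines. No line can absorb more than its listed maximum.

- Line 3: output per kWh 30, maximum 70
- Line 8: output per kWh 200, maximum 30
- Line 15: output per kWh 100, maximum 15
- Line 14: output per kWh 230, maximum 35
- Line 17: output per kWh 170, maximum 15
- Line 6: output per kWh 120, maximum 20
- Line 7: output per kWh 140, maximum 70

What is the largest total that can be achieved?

Highest output per kWh first: Line 14 230 > Line 8 200 > Line 17 170 > Line 7 140 > Line 6 120 > Line 15 100 > Line 3 30.
Give Line 14 35 to hit its cap of 35 — 180 left.
Line 8 takes 30 to reach its cap of 30 — 150 left.
Line 17: +15 to 15 (cap) — 135 left.
Line 7 takes 70 to reach its cap of 70 — 65 left.
Give Line 6 20 to hit its cap of 20 — 45 left.
Line 15 takes 15 to reach its cap of 15 — 30 left.
Line 3: +30 (room for 70) → 30. Pool exhausted.
Total = 30×30 + 200×30 + 100×15 + 230×35 + 170×15 + 120×20 + 140×70 = 31200.

31200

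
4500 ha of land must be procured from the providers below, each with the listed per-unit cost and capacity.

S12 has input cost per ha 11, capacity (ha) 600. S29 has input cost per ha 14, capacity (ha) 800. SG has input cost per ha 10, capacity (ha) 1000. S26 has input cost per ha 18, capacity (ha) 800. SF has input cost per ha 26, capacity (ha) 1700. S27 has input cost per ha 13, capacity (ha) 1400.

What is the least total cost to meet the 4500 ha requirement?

Use providers in increasing cost order.
SG (10): use full 1000 → 3500 ha to go.
Take 600 from S12 at 11 → need 2900 more.
S27 (13): use full 1400 → 1500 ha to go.
S29 at 14: take all 800 ha → 700 still needed.
Take 700 from S26 at 18 to finish.
SF: unused.
Cost = 1000×10 + 600×11 + 1400×13 + 800×14 + 700×18 = 58600.

58600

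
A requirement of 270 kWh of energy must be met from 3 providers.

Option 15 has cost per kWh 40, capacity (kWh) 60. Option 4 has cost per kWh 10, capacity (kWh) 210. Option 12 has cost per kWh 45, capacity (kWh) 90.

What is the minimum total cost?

4500

Use providers in increasing cost order.
Option 4 at 10: take all 210 kWh — 60 still needed.
Take 60 from Option 15 at 40 — need 0 more.
Option 12: unused.
Cost = 210×10 + 60×40 = 4500.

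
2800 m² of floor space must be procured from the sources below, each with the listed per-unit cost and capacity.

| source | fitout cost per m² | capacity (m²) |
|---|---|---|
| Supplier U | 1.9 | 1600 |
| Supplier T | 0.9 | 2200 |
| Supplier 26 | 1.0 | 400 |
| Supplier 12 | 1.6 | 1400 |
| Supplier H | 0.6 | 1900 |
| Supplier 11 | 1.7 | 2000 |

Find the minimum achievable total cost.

Cheapest first:
Take 1900 from Supplier H at 0.6 ; need 900 more.
Supplier T at 0.9: take 900 of its 2200 ; requirement met.
Supplier 26, Supplier 12, Supplier 11, Supplier U: unused.
Cost = 1900×0.6 + 900×0.9 = 1950.

1950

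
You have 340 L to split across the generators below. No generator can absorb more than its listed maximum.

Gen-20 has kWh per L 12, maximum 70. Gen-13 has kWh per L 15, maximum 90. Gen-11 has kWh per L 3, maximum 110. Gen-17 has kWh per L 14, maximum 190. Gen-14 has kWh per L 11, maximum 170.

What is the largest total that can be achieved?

Order the generators by kWh per L: Gen-13 15 > Gen-17 14 > Gen-20 12 > Gen-14 11 > Gen-11 3.
Gen-13: +90 to 90 (cap) — 250 left.
Gen-17: +190 to 190 (cap) — 60 left.
Gen-20: +60 (room for 70) → 60. Pool exhausted.
Total = 12×60 + 15×90 + 14×190 = 4730.

4730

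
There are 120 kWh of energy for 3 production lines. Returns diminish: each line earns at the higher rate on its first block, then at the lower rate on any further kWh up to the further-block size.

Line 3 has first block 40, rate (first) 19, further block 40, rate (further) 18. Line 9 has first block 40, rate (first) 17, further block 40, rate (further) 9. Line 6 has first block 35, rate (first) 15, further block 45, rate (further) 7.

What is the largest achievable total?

Rank every tier by rate: Line 3/T1 19 > Line 3/T2 18 > Line 9/T1 17 > Line 6/T1 15 > Line 9/T2 9 > Line 6/T2 7.
Line 3 T1 at 19: fill all 40 ; 80 left.
Line 3 T2 at 18: fill all 40 ; 40 left.
Line 9 T1 at 17: fill all 40 ; 0 left.
Total = 19×40 + 18×40 + 17×40 = 2160.

2160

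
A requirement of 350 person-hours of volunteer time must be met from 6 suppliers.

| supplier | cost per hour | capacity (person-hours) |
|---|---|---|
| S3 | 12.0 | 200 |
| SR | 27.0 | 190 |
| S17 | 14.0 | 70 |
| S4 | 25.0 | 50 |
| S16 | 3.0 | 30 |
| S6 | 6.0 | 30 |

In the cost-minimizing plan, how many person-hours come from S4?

20

Use suppliers in increasing cost order.
Take 30 from S16 at 3.0 ; need 320 more.
S6 (6.0): use full 30 ; 290 person-hours to go.
S3 at 12.0: take all 200 person-hours ; 90 still needed.
S17 (14.0): use full 70 ; 20 person-hours to go.
S4 (25.0): take the remaining 20 ; done.
SR: unused.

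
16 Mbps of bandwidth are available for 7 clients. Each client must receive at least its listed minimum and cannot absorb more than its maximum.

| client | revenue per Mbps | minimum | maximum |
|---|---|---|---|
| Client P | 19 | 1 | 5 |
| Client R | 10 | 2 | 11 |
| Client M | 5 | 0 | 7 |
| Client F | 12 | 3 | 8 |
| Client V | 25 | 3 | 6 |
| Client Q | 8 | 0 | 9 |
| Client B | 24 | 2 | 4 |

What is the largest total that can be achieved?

Meeting every minimum uses 1+2+0+3+3+0+2 = 11 Mbps, leaving 5.
Order the clients by revenue per Mbps: Client V 25 > Client B 24 > Client P 19 > Client F 12 > Client R 10 > Client Q 8 > Client M 5.
Client V: +3 to 6 (cap) — 2 left.
Client B: +2 to 4 (cap) — 0 left.
Total = 19×1 + 10×2 + 12×3 + 25×6 + 24×4 = 321.

321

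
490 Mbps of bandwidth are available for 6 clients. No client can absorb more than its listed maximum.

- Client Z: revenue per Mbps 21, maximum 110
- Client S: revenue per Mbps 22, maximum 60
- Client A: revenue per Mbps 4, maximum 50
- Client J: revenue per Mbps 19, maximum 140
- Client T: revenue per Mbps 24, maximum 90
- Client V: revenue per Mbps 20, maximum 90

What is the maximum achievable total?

Highest revenue per Mbps first: Client T 24 > Client S 22 > Client Z 21 > Client V 20 > Client J 19 > Client A 4.
Client T: +90 to 90 (cap) → 400 left.
Give Client S 60 to hit its cap of 60 → 340 left.
Give Client Z 110 to hit its cap of 110 → 230 left.
Client V: +90 to 90 (cap) → 140 left.
Client J takes 140 to reach its cap of 140 → 0 left.
Total = 21×110 + 22×60 + 19×140 + 24×90 + 20×90 = 10250.

10250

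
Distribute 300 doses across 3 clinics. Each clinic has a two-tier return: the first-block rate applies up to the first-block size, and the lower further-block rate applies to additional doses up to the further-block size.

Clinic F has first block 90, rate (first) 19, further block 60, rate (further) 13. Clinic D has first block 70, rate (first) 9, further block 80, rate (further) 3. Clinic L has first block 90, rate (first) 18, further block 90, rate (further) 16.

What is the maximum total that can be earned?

5160

Treat each block as its own option and order by rate: Clinic F/tier1 19 > Clinic L/tier1 18 > Clinic L/tier2 16 > Clinic F/tier2 13 > Clinic D/tier1 9 > Clinic D/tier2 3.
Clinic F/tier1 (19): +90 — 210 left.
Clinic L tier1 at 18: fill all 90 — 120 left.
Clinic L/tier2 (16): +90 — 30 left.
30 remain; put them into Clinic F tier2 at 13.
Total = 19×90 + 18×90 + 16×90 + 13×30 = 5160.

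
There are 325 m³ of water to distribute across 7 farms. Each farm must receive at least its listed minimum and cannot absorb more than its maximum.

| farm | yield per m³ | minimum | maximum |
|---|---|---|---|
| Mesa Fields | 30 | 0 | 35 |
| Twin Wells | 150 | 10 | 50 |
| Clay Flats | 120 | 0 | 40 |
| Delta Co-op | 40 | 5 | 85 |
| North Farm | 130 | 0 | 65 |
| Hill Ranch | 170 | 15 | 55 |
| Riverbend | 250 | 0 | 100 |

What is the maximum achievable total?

55700

Meeting every minimum uses 0+10+0+5+0+15+0 = 30 m³, leaving 295.
Highest yield per m³ first: Riverbend 250 > Hill Ranch 170 > Twin Wells 150 > North Farm 130 > Clay Flats 120 > Delta Co-op 40 > Mesa Fields 30.
Riverbend: +100 to 100 (cap) → 195 left.
Give Hill Ranch 40 more to hit its cap of 55 → 155 left.
Twin Wells takes 40 more to reach its cap of 50 → 115 left.
North Farm: +65 to 65 (cap) → 50 left.
Clay Flats takes 40 more to reach its cap of 40 → 10 left.
Delta Co-op: +10 (room for 80) → 15. Pool exhausted.
Total = 150×50 + 120×40 + 40×15 + 130×65 + 170×55 + 250×100 = 55700.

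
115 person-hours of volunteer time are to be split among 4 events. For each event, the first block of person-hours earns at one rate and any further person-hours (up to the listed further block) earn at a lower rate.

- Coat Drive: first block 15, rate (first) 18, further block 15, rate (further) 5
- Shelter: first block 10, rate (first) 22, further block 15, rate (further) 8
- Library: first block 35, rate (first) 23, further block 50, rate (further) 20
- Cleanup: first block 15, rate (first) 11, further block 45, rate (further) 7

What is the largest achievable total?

2350

Order all 8 blocks by rate: Library/T1 23 > Shelter/T1 22 > Library/T2 20 > Coat Drive/T1 18 > Cleanup/T1 11 > Shelter/T2 8 > Cleanup/T2 7 > Coat Drive/T2 5.
Fill Library T1 block (35 at 23) ; 80 left.
Shelter T1 at 22: fill all 10 ; 70 left.
Fill Library T2 block (50 at 20) ; 20 left.
Coat Drive/T1 (18): +15 ; 5 left.
Cleanup/T1: +5 of 15 at 11; pool empty.
Total = 23×35 + 22×10 + 20×50 + 18×15 + 11×5 = 2350.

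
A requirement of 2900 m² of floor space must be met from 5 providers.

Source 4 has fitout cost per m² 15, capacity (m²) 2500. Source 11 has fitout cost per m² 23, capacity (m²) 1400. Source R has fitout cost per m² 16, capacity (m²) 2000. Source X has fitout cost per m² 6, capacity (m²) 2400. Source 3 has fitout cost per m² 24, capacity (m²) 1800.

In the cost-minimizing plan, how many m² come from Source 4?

500

Use providers in increasing cost order.
Source X (6): use full 2400 ; 500 m² to go.
Take 500 from Source 4 at 15 to finish.
Source R, Source 11, Source 3: unused.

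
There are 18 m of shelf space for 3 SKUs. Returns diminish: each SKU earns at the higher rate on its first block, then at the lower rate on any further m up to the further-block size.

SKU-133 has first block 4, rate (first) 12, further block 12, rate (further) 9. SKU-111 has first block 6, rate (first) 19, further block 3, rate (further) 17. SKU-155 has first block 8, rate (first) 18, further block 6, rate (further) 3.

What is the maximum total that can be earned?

Order all 6 blocks by rate: SKU-111/first 19 > SKU-155/first 18 > SKU-111/second 17 > SKU-133/first 12 > SKU-133/second 9 > SKU-155/second 3.
Fill SKU-111 first block (6 at 19) ; 12 left.
SKU-155/first (18): +8 ; 4 left.
SKU-111/second (17): +3 ; 1 left.
SKU-133 first at 12: only 1 left, fill 1.
Total = 19×6 + 18×8 + 17×3 + 12×1 = 321.

321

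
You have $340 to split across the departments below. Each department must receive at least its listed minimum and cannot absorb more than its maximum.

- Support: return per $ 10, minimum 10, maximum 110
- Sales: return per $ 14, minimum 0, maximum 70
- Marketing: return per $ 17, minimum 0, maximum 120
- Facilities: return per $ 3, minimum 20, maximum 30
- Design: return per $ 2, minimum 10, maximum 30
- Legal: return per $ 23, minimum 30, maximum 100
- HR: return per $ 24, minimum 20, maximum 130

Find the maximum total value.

6790

Meeting every minimum uses 10+0+0+20+10+30+20 = 90 $, leaving 250.
Order the departments by return per $: HR 24 > Legal 23 > Marketing 17 > Sales 14 > Support 10 > Facilities 3 > Design 2.
HR: +110 to 130 (cap) → 140 left.
Legal: +70 to 100 (cap) → 70 left.
Marketing: +70 (room for 120) → 70. Pool exhausted.
Total = 10×10 + 17×70 + 3×20 + 2×10 + 23×100 + 24×130 = 6790.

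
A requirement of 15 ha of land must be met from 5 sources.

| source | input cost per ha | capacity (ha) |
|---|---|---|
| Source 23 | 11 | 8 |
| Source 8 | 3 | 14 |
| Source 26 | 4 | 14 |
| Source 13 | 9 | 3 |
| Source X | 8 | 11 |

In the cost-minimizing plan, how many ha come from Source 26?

1

Use sources in increasing cost order.
Source 8 at 3: take all 14 ha ; 1 still needed.
Take 1 from Source 26 at 4 to finish.
Source X, Source 13, Source 23: unused.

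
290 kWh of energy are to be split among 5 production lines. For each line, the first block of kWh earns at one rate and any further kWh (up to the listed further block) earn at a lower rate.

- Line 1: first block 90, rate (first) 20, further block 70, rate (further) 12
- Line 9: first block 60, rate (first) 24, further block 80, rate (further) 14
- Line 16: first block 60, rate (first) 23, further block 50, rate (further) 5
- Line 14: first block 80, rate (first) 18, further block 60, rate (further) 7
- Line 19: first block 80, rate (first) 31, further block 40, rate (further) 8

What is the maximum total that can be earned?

Order all 10 blocks by rate: Line 19/T1 31 > Line 9/T1 24 > Line 16/T1 23 > Line 1/T1 20 > Line 14/T1 18 > Line 9/T2 14 > Line 1/T2 12 > Line 19/T2 8 > Line 14/T2 7 > Line 16/T2 5.
Line 19/T1 (31): +80 → 210 left.
Fill Line 9 T1 block (60 at 24) → 150 left.
Line 16/T1 (23): +60 → 90 left.
Fill Line 1 T1 block (90 at 20) → 0 left.
Total = 31×80 + 24×60 + 23×60 + 20×90 = 7100.

7100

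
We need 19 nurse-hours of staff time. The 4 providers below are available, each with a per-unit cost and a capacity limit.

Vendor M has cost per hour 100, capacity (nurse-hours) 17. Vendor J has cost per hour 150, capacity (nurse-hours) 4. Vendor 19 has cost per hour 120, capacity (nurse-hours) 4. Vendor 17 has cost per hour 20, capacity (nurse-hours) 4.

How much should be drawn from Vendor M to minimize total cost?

Cheapest first:
Vendor 17 (20): use full 4 → 15 nurse-hours to go.
Vendor M (100): take the remaining 15 → done.
Vendor 19, Vendor J: unused.

15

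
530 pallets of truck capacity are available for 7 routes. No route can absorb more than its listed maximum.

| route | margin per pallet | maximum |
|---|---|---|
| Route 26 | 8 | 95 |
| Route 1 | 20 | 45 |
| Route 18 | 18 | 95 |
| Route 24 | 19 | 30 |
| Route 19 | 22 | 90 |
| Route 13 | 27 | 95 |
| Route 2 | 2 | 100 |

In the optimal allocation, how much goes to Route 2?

Order the routes by margin per pallet: Route 13 27 > Route 19 22 > Route 1 20 > Route 24 19 > Route 18 18 > Route 26 8 > Route 2 2.
Give Route 13 95 to hit its cap of 95 — 435 left.
Give Route 19 90 to hit its cap of 90 — 345 left.
Route 1 takes 45 to reach its cap of 45 — 300 left.
Route 24: +30 to 30 (cap) — 270 left.
Give Route 18 95 to hit its cap of 95 — 175 left.
Give Route 26 95 to hit its cap of 95 — 80 left.
Route 2 has room for 100 but only 80 remain, so it gets 80.

80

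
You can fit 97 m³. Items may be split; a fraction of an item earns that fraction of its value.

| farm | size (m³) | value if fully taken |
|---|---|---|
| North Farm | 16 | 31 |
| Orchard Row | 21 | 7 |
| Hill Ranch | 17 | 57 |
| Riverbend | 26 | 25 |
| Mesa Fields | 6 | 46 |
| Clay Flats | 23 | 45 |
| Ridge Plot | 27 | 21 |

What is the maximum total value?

211

Rank by value-to-size ratio: Mesa Fields 46/6≈7.67, Hill Ranch 57/17≈3.35, Clay Flats 45/23≈1.96, North Farm 31/16≈1.94, Riverbend 25/26≈0.962, Ridge Plot 21/27≈0.778, Orchard Row 7/21≈0.333.
Mesa Fields: take in full, 6 m³ for value 46 — 91 left.
All 17 m³ of Hill Ranch fit (value 57) — 74 remain.
All 23 m³ of Clay Flats fit (value 45) — 51 remain.
Take all of North Farm (16 m³, value 31) — 35 m³ left.
Take all of Riverbend (26 m³, value 25) — 9 m³ left.
Only 9 m³ remain; take 9/27 of Ridge Plot for value 21×9/27 = 7.
Total value = 211.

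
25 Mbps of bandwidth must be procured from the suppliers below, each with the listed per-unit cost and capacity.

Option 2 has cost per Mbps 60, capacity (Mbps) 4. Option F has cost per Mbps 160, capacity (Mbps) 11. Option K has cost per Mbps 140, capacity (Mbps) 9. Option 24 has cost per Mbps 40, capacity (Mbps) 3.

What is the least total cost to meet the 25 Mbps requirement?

3060

Cheapest first:
Option 24 at 40: take all 3 Mbps — 22 still needed.
Take 4 from Option 2 at 60 — need 18 more.
Take 9 from Option K at 140 — need 9 more.
Option F at 160: take 9 of its 11 — requirement met.
Cost = 3×40 + 4×60 + 9×140 + 9×160 = 3060.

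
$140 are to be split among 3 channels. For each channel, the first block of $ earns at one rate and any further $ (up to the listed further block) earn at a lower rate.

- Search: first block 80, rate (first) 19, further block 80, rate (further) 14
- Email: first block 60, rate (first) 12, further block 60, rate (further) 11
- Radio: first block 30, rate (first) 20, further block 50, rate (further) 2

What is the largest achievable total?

Order all 6 blocks by rate: Radio/T1 20 > Search/T1 19 > Search/T2 14 > Email/T1 12 > Email/T2 11 > Radio/T2 2.
Radio/T1 (20): +30 ; 110 left.
Search T1 at 19: fill all 80 ; 30 left.
30 remain; put them into Search T2 at 14.
Total = 20×30 + 19×80 + 14×30 = 2540.

2540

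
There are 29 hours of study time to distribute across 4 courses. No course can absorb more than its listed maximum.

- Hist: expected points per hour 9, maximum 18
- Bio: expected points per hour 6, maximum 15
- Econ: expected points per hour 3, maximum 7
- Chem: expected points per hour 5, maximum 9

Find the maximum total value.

228

Rank by expected points per hour: Hist 9 > Bio 6 > Chem 5 > Econ 3.
Give Hist 18 to hit its cap of 18 → 11 left.
Only 11 left; Bio takes them to reach 11.
Total = 9×18 + 6×11 = 228.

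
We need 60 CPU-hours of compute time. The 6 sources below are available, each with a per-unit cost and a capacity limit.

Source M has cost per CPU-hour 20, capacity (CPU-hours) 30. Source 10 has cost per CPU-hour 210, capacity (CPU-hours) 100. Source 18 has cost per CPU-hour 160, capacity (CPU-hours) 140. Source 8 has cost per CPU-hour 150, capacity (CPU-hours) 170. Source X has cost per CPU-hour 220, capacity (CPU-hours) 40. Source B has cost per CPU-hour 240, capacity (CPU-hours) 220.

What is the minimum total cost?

Cheapest first:
Source M (20): use full 30 ; 30 CPU-hours to go.
Take 30 from Source 8 at 150 to finish.
Source 18, Source 10, Source X, Source B: unused.
Cost = 30×20 + 30×150 = 5100.

5100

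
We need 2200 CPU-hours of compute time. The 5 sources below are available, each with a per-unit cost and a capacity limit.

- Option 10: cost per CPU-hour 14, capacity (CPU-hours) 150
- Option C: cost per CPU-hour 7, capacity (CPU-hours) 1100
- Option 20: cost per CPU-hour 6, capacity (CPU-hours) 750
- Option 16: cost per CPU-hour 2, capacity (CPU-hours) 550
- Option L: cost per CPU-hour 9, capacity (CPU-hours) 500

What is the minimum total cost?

Cheapest first:
Option 16 at 2: take all 550 CPU-hours → 1650 still needed.
Take 750 from Option 20 at 6 → need 900 more.
Take 900 from Option C at 7 to finish.
Option L, Option 10: unused.
Cost = 550×2 + 750×6 + 900×7 = 11900.

11900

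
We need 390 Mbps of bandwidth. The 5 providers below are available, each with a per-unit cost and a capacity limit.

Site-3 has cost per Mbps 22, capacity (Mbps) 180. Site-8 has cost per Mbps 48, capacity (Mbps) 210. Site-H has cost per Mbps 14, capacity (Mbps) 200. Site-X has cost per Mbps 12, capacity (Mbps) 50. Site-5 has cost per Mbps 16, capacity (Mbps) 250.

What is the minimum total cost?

Cheapest first:
Site-X at 12: take all 50 Mbps → 340 still needed.
Take 200 from Site-H at 14 → need 140 more.
Site-5 (16): take the remaining 140 → done.
Site-3, Site-8: unused.
Cost = 50×12 + 200×14 + 140×16 = 5640.

5640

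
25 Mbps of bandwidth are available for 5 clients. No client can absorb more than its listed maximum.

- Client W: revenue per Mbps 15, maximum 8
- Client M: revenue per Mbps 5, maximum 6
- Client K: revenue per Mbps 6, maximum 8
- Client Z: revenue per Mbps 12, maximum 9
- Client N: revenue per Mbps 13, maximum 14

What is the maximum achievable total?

Order the clients by revenue per Mbps: Client W 15 > Client N 13 > Client Z 12 > Client K 6 > Client M 5.
Client W takes 8 to reach its cap of 8 ; 17 left.
Client N takes 14 to reach its cap of 14 ; 3 left.
Only 3 left; Client Z takes them to reach 3.
Total = 15×8 + 12×3 + 13×14 = 338.

338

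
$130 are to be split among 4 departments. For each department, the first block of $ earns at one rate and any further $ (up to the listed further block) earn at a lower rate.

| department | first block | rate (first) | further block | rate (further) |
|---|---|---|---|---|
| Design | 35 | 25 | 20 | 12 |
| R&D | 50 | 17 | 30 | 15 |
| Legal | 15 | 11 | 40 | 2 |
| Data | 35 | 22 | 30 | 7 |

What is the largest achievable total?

Order all 8 blocks by rate: Design/first 25 > Data/first 22 > R&D/first 17 > R&D/second 15 > Design/second 12 > Legal/first 11 > Data/second 7 > Legal/second 2.
Design/first (25): +35 → 95 left.
Data first at 22: fill all 35 → 60 left.
Fill R&D first block (50 at 17) → 10 left.
R&D second at 15: only 10 left, fill 10.
Total = 25×35 + 22×35 + 17×50 + 15×10 = 2645.

2645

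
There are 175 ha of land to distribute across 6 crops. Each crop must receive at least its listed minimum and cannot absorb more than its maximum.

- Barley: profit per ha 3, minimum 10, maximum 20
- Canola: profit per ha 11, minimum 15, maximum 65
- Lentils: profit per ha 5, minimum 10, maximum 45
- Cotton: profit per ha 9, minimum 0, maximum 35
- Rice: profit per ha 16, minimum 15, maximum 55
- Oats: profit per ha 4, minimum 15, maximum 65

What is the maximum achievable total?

Meeting every minimum uses 10+15+10+0+15+15 = 65 ha, leaving 110.
Rank by profit per ha: Rice 16 > Canola 11 > Cotton 9 > Lentils 5 > Oats 4 > Barley 3.
Rice: +40 to 55 (cap) — 70 left.
Canola takes 50 more to reach its cap of 65 — 20 left.
Cotton: +20 (room for 35) → 20. Pool exhausted.
Total = 3×10 + 11×65 + 5×10 + 9×20 + 16×55 + 4×15 = 1915.

1915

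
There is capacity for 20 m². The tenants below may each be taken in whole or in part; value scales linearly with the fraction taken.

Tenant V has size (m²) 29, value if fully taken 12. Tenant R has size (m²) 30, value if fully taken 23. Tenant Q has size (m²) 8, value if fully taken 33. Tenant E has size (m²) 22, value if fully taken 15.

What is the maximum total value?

Sort by value density: Tenant Q 33/8≈4.12, Tenant R 23/30≈0.767, Tenant E 15/22≈0.682, Tenant V 12/29≈0.414.
Tenant Q: take in full, 8 m² for value 33 — 12 left.
Fill the last 12 m² with part of Tenant R: 12/30 of it earns 9.2.
Total value = 42.2.

42.2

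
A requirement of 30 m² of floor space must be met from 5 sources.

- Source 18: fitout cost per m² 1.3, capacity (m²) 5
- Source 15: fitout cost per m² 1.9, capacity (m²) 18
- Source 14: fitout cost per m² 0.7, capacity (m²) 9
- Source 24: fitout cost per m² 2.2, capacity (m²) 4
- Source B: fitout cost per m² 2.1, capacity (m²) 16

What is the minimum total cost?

43.2

Cheapest first:
Source 14 (0.7): use full 9 — 21 m² to go.
Source 18 at 1.3: take all 5 m² — 16 still needed.
Source 15 at 1.9: take 16 of its 18 — requirement met.
Source B, Source 24: unused.
Cost = 9×0.7 + 5×1.3 + 16×1.9 = 43.2.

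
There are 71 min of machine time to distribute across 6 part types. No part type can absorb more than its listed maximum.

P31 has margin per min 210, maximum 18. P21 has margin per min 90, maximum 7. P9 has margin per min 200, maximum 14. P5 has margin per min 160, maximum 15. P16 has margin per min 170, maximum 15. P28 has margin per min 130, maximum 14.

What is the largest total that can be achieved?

Order the part types by margin per min: P31 210 > P9 200 > P16 170 > P5 160 > P28 130 > P21 90.
P31 takes 18 to reach its cap of 18 — 53 left.
P9: +14 to 14 (cap) — 39 left.
P16: +15 to 15 (cap) — 24 left.
Give P5 15 to hit its cap of 15 — 9 left.
Only 9 left; P28 takes them to reach 9.
Total = 210×18 + 200×14 + 160×15 + 170×15 + 130×9 = 12700.

12700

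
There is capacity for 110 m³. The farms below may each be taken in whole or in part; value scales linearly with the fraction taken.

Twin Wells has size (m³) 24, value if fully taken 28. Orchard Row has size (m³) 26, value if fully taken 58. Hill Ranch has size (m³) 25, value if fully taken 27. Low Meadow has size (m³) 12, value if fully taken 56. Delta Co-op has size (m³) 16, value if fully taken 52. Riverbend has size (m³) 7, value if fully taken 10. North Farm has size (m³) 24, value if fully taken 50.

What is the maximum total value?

255.08

Rank by value-to-size ratio: Low Meadow 56/12≈4.67, Delta Co-op 52/16≈3.25, Orchard Row 58/26≈2.23, North Farm 50/24≈2.08, Riverbend 10/7≈1.43, Twin Wells 28/24≈1.17, Hill Ranch 27/25≈1.08.
All 12 m³ of Low Meadow fit (value 56) — 98 remain.
Delta Co-op: take in full, 16 m³ for value 52 — 82 left.
Take all of Orchard Row (26 m³, value 58) — 56 m³ left.
North Farm: take in full, 24 m³ for value 50 — 32 left.
All 7 m³ of Riverbend fit (value 10) — 25 remain.
Twin Wells: take in full, 24 m³ for value 28 — 1 left.
1 m³ left: a 1/25 share of Hill Ranch gives 27×1/25 = 1.08.
Total value = 255.08.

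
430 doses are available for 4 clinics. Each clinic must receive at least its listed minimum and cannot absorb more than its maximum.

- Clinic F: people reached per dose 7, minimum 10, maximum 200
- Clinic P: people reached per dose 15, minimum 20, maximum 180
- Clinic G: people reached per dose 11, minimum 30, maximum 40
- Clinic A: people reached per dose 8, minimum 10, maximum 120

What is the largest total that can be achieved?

4730

Meeting every minimum uses 10+20+30+10 = 70 doses, leaving 360.
Highest people reached per dose first: Clinic P 15 > Clinic G 11 > Clinic A 8 > Clinic F 7.
Give Clinic P 160 more to hit its cap of 180 ; 200 left.
Clinic G takes 10 more to reach its cap of 40 ; 190 left.
Clinic A takes 110 more to reach its cap of 120 ; 80 left.
Clinic F has room for 190 more but only 80 remain, so it gets 90.
Total = 7×90 + 15×180 + 11×40 + 8×120 = 4730.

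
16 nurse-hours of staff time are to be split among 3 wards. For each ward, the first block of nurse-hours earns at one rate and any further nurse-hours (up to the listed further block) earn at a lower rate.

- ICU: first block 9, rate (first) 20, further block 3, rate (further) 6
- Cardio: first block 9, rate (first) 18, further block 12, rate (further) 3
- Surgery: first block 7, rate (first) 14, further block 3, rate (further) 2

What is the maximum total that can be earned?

Order all 6 blocks by rate: ICU/T1 20 > Cardio/T1 18 > Surgery/T1 14 > ICU/T2 6 > Cardio/T2 3 > Surgery/T2 2.
ICU/T1 (20): +9 → 7 left.
7 remain; put them into Cardio T1 at 18.
Total = 20×9 + 18×7 = 306.

306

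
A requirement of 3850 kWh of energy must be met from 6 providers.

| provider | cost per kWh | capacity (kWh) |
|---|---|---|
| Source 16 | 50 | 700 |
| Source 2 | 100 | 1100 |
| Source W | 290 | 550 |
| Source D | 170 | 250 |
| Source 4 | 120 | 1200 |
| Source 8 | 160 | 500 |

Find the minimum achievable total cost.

440500

Use providers in increasing cost order.
Source 16 at 50: take all 700 kWh → 3150 still needed.
Source 2 (100): use full 1100 → 2050 kWh to go.
Source 4 at 120: take all 1200 kWh → 850 still needed.
Source 8 (160): use full 500 → 350 kWh to go.
Source D (170): use full 250 → 100 kWh to go.
Source W (290): take the remaining 100 → done.
Cost = 700×50 + 1100×100 + 1200×120 + 500×160 + 250×170 + 100×290 = 440500.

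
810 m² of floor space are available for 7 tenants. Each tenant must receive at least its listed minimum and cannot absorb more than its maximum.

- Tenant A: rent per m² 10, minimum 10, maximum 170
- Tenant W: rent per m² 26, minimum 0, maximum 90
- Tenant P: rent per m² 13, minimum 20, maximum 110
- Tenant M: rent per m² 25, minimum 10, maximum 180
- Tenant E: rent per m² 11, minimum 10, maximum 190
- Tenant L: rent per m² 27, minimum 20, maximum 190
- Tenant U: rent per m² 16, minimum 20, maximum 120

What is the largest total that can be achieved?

Meeting every minimum uses 10+0+20+10+10+20+20 = 90 m², leaving 720.
Order the tenants by rent per m²: Tenant L 27 > Tenant W 26 > Tenant M 25 > Tenant U 16 > Tenant P 13 > Tenant E 11 > Tenant A 10.
Tenant L takes 170 more to reach its cap of 190 — 550 left.
Tenant W takes 90 more to reach its cap of 90 — 460 left.
Tenant M takes 170 more to reach its cap of 180 — 290 left.
Give Tenant U 100 more to hit its cap of 120 — 190 left.
Give Tenant P 90 more to hit its cap of 110 — 100 left.
Only 100 left; Tenant E takes them to reach 110.
Total = 10×10 + 26×90 + 13×110 + 25×180 + 11×110 + 27×190 + 16×120 = 16630.

16630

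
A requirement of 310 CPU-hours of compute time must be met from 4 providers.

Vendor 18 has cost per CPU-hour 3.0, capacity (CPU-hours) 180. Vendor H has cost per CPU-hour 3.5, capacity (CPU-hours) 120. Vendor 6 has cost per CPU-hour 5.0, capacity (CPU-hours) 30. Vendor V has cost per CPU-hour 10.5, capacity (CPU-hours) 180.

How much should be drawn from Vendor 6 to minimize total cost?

Use providers in increasing cost order.
Vendor 18 (3.0): use full 180 — 130 CPU-hours to go.
Take 120 from Vendor H at 3.5 — need 10 more.
Take 10 from Vendor 6 at 5.0 to finish.
Vendor V: unused.

10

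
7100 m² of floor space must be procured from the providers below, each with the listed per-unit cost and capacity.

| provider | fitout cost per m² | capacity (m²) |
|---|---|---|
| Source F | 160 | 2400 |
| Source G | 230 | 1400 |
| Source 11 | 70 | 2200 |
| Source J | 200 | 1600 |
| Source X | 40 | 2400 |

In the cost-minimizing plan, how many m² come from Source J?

100

Cheapest first:
Source X (40): use full 2400 ; 4700 m² to go.
Take 2200 from Source 11 at 70 ; need 2500 more.
Source F (160): use full 2400 ; 100 m² to go.
Take 100 from Source J at 200 to finish.
Source G: unused.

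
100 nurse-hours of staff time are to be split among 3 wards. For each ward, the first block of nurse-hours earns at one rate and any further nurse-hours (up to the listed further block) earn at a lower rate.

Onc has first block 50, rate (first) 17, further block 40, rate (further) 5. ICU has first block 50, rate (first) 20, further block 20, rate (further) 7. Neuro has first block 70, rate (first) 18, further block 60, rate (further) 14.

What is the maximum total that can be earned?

1900

Treat each block as its own option and order by rate: ICU/tier1 20 > Neuro/tier1 18 > Onc/tier1 17 > Neuro/tier2 14 > ICU/tier2 7 > Onc/tier2 5.
ICU/tier1 (20): +50 — 50 left.
Neuro/tier1: +50 of 70 at 18; pool empty.
Total = 20×50 + 18×50 = 1900.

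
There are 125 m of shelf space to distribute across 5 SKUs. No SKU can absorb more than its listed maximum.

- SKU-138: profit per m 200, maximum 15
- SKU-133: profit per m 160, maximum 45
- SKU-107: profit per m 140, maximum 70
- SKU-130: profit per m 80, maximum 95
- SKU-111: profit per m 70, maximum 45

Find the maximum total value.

Order the SKUs by profit per m: SKU-138 200 > SKU-133 160 > SKU-107 140 > SKU-130 80 > SKU-111 70.
SKU-138 takes 15 to reach its cap of 15 → 110 left.
SKU-133: +45 to 45 (cap) → 65 left.
SKU-107: +65 (room for 70) → 65. Pool exhausted.
Total = 200×15 + 160×45 + 140×65 = 19300.

19300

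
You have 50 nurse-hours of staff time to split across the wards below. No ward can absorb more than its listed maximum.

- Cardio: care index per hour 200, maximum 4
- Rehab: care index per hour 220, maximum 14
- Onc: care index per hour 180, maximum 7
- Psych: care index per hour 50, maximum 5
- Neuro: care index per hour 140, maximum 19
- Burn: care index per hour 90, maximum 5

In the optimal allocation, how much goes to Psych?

Rank by care index per hour: Rehab 220 > Cardio 200 > Onc 180 > Neuro 140 > Burn 90 > Psych 50.
Give Rehab 14 to hit its cap of 14 → 36 left.
Give Cardio 4 to hit its cap of 4 → 32 left.
Onc takes 7 to reach its cap of 7 → 25 left.
Neuro takes 19 to reach its cap of 19 → 6 left.
Burn: +5 to 5 (cap) → 1 left.
Psych: +1 (room for 5) → 1. Pool exhausted.

1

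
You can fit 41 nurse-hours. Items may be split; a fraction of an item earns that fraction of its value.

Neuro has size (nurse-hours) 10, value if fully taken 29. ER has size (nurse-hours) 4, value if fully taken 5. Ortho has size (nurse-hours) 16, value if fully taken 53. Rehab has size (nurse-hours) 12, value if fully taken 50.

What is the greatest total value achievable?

Sort by value density: Rehab 50/12≈4.17, Ortho 53/16≈3.31, Neuro 29/10≈2.9, ER 5/4≈1.25.
Rehab: take in full, 12 nurse-hours for value 50 → 29 left.
All 16 nurse-hours of Ortho fit (value 53) → 13 remain.
All 10 nurse-hours of Neuro fit (value 29) → 3 remain.
Fill the last 3 nurse-hours with part of ER: 3/4 of it earns 3.75.
Total value = 135.75.

135.75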